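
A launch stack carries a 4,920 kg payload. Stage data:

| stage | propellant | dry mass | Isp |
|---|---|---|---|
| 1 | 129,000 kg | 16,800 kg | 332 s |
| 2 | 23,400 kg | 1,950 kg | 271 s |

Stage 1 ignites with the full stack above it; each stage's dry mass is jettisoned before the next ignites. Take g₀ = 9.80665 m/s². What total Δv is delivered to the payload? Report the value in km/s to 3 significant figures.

Δv ≈ 8.24 km/s

Ignition mass of stage 1 = 129,000+16,800 + 23,400+1,950 + 4,920 = 176,070 kg.
Stage 1: m₀ = 176,070 kg, m_f = 176,070 − 129,000 = 47,070 kg; Δv = 332×9.80665×ln(3.741) = 3255.8×1.3192 ≈ 4295 m/s.
Stage 2: m₀ = 30,270 kg, m_f = 30,270 − 23,400 = 6,870 kg; Δv = 271×9.80665×ln(4.406) = 2657.6×1.4830 ≈ 3941 m/s.
Total Δv = 4295 + 3941 = 8236 m/s.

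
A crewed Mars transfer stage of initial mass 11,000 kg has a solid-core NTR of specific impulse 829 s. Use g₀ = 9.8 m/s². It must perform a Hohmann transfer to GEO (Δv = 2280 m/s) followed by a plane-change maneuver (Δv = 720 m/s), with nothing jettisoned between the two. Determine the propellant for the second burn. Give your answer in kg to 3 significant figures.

propellant for the second burn ≈ 705 kg

v_e = Isp · g₀ = 829 × 9.8 = 8124.2 m/s.
After the first burn: m = 11000 × exp(−2280/8124.2) = 11000 × 0.75530 = 8,308.3 kg.
After the second burn: m = 8,308.3 × exp(−720/8124.2) = 8,308.3 × 0.91519 = 7,603.67 kg.
Second-burn propellant = 8,308.3 − 7,603.67 = 704.63 kg.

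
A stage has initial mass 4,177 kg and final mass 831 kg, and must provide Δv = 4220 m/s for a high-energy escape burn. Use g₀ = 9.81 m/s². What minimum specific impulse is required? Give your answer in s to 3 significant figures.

ln(m₀/m_f) = ln(4177/831) = ln(5.026) = 1.6147.
v_e = Δv / ln(m₀/m_f) = 4220 / 1.6147 = 2613.5 m/s.
Isp = v_e / g₀ = 2613.5 / 9.81 = 266.4 s.

Isp ≈ 266 s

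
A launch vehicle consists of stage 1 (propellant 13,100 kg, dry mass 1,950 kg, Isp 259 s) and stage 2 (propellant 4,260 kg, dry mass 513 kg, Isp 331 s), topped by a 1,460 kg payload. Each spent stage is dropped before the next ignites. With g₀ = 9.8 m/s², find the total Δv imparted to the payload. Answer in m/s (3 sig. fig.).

Ignition mass of stage 1 = 13,100+1,950 + 4,260+513 + 1,460 = 21,283 kg.
Stage 1: m₀ = 21,283 kg, m_f = 21,283 − 13,100 = 8,183 kg; Δv = 259×9.8×ln(2.601) = 2538.2×0.9558 ≈ 2426 m/s.
Stage 2: m₀ = 6,233 kg, m_f = 6,233 − 4,260 = 1,973 kg; Δv = 331×9.8×ln(3.159) = 3243.8×1.1503 ≈ 3731 m/s.
Total Δv = 2426 + 3731 = 6157 m/s.

Δv ≈ 6160 m/s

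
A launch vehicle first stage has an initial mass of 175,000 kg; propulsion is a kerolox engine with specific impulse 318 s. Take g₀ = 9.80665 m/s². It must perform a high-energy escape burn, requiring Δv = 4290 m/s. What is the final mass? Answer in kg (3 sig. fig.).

v_e = Isp · g₀ = 318 × 9.80665 = 3118.5 m/s.
Rocket equation: m₀/m_f = exp(Δv / v_e) = exp(4290 / 3118.5) = exp(1.3757) = 3.9577.
m_f = m₀ / 3.9577 = 175,000 / 3.9577 = 44,217.6 kg.

final mass ≈ 44200 kg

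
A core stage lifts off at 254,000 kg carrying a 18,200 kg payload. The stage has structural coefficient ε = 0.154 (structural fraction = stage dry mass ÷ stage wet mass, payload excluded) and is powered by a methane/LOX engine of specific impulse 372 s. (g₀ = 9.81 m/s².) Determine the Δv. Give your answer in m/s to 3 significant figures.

Stage wet mass = m₀ − payload = 254,000 − 18,200 = 235,800 kg.
Stage dry mass = ε × stage wet mass = 0.154 × 235,800 = 36,313.2 kg.
Burnout mass m_f = stage dry + payload = 36,313.2 + 18,200 = 54,513.2 kg.
v_e = Isp · g₀ = 372 × 9.81 = 3649.3 m/s.
Δv = v_e · ln(254,000/54,513.2) = 3649.3 × ln(4.659) = 3649.3 × 1.5389 ≈ 5616 m/s.

Δv ≈ 5620 m/s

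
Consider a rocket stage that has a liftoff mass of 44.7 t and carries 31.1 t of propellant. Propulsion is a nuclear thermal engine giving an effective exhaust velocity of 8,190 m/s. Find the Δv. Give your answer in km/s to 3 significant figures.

m_f = m₀ − m_prop = 44.7 − 31.1 = 13.6 t.
Δv = v_e · ln(m₀/m_f) = 8190.0 × ln(3.287) = 8190.0 × 1.1899 ≈ 9745.3 m/s.

Δv ≈ 9.75 km/s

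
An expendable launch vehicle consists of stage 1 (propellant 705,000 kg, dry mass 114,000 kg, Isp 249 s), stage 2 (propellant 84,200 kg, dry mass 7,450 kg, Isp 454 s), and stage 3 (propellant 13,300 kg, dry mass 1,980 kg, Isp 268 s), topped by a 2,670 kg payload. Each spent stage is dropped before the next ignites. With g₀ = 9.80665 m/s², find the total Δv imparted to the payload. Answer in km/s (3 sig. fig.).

Ignition mass of stage 1 = 705,000+114,000 + 84,200+7,450 + 13,300+1,980 + 2,670 = 928,600 kg.
Stage 1: m₀ = 928,600 kg, m_f = 928,600 − 705,000 = 223,600 kg; Δv = 249×9.80665×ln(4.153) = 2441.9×1.4238 ≈ 3477 m/s.
Stage 2: m₀ = 109,600 kg, m_f = 109,600 − 84,200 = 25,400 kg; Δv = 454×9.80665×ln(4.315) = 4452.2×1.4621 ≈ 6510 m/s.
Stage 3: m₀ = 17,950 kg, m_f = 17,950 − 13,300 = 4,650 kg; Δv = 268×9.80665×ln(3.86) = 2628.2×1.3507 ≈ 3550 m/s.
Total Δv = 3477 + 6510 + 3550 = 13537 m/s.

Δv ≈ 13.5 km/s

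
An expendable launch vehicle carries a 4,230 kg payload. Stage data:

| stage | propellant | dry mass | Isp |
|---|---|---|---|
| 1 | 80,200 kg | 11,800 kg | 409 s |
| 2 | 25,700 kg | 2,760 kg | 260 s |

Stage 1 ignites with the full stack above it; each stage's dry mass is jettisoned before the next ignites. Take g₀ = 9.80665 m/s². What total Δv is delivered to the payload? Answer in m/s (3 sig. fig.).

Ignition mass of stage 1 = 80,200+11,800 + 25,700+2,760 + 4,230 = 124,690 kg.
Stage 1: m₀ = 124,690 kg, m_f = 124,690 − 80,200 = 44,490 kg; Δv = 409×9.80665×ln(2.803) = 4010.9×1.0306 ≈ 4134 m/s.
Stage 2: m₀ = 32,690 kg, m_f = 32,690 − 25,700 = 6,990 kg; Δv = 260×9.80665×ln(4.677) = 2549.7×1.5426 ≈ 3933 m/s.
Total Δv = 4134 + 3933 = 8067 m/s.

Δv ≈ 8070 m/s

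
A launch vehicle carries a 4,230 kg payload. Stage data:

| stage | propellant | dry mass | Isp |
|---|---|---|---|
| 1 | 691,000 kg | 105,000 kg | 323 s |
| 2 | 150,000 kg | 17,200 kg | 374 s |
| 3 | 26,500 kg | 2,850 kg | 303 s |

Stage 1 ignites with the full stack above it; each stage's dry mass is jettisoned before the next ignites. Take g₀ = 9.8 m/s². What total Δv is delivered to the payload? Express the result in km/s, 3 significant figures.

Ignition mass of stage 1 = 691,000+105,000 + 150,000+17,200 + 26,500+2,850 + 4,230 = 996,780 kg.
Stage 1: m₀ = 996,780 kg, m_f = 996,780 − 691,000 = 305,780 kg; Δv = 323×9.8×ln(3.26) = 3165.4×1.1817 ≈ 3740 m/s.
Stage 2: m₀ = 200,780 kg, m_f = 200,780 − 150,000 = 50,780 kg; Δv = 374×9.8×ln(3.954) = 3665.2×1.3747 ≈ 5039 m/s.
Stage 3: m₀ = 33,580 kg, m_f = 33,580 − 26,500 = 7,080 kg; Δv = 303×9.8×ln(4.743) = 2969.4×1.5567 ≈ 4622 m/s.
Total Δv = 3740 + 5039 + 4622 = 13401 m/s.

Δv ≈ 13.4 km/s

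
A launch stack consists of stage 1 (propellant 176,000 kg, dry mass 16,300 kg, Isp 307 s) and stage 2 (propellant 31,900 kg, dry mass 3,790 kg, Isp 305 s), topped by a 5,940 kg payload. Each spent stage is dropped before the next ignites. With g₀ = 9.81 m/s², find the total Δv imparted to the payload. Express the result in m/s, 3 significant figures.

Δv ≈ 8550 m/s

Ignition mass of stage 1 = 176,000+16,300 + 31,900+3,790 + 5,940 = 233,930 kg.
Stage 1: m₀ = 233,930 kg, m_f = 233,930 − 176,000 = 57,930 kg; Δv = 307×9.81×ln(4.038) = 3011.7×1.3958 ≈ 4204 m/s.
Stage 2: m₀ = 41,630 kg, m_f = 41,630 − 31,900 = 9,730 kg; Δv = 305×9.81×ln(4.279) = 2992.1×1.4536 ≈ 4349 m/s.
Total Δv = 4204 + 4349 = 8553 m/s.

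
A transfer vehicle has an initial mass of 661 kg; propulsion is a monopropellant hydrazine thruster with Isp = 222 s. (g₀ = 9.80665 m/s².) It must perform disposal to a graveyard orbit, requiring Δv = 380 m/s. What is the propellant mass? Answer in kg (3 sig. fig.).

v_e = Isp · g₀ = 222 × 9.80665 = 2177.1 m/s.
m₀/m_f = exp(Δv / v_e) = exp(380 / 2177.1) = exp(0.1745) = 1.1907.
m_f = 661 / 1.1907 = 555.136 kg, so propellant = m₀ − m_f = 661 − 555.136 = 105.864 kg.

propellant mass ≈ 106 kg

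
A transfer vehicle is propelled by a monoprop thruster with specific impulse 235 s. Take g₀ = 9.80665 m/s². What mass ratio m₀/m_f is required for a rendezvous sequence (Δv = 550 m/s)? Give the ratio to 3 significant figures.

v_e = Isp · g₀ = 235 × 9.80665 = 2304.6 m/s.
By the Tsiolkovsky rocket equation, m₀/m_f = exp(Δv / v_e) = exp(550 / 2304.6) = exp(0.2387) = 1.2695.

mass ratio ≈ 1.27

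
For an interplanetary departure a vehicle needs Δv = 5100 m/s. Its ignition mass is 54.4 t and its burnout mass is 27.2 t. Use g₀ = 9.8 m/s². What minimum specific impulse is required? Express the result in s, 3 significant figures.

ln(m₀/m_f) = ln(54400/27200) = ln(2) = 0.6931.
From the ideal rocket equation, v_e = Δv / ln(m₀/m_f) = 5100 / 0.6931 = 7357.7 m/s.
Isp = v_e / g₀ = 7357.7 / 9.8 = 750.8 s.

Isp ≈ 751 s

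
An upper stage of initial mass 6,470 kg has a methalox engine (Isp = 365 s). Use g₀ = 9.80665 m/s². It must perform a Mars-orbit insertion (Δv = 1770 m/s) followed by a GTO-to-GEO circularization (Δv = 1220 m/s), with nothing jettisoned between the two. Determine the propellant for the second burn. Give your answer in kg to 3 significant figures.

v_e = Isp · g₀ = 365 × 9.80665 = 3579.4 m/s.
After the first burn: m = 6470 × exp(−1770/3579.4) = 6470 × 0.60988 = 3,945.92 kg.
After the second burn: m = 3,945.92 × exp(−1220/3579.4) = 3,945.92 × 0.71118 = 2,806.26 kg.
Second-burn propellant = 3,945.92 − 2,806.26 = 1,139.66 kg.

propellant for the second burn ≈ 1140 kg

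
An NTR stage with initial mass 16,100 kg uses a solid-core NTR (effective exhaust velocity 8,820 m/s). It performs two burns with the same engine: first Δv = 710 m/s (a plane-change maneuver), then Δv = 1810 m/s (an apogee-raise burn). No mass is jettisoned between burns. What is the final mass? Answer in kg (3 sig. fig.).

final mass ≈ 12100 kg

After the first burn: m = 16100 × exp(−710/8820.0) = 16100 × 0.92266 = 14,854.8 kg.
After the second burn: m = 14,854.8 × exp(−1810/8820.0) = 14,854.8 × 0.81447 = 12,098.8 kg.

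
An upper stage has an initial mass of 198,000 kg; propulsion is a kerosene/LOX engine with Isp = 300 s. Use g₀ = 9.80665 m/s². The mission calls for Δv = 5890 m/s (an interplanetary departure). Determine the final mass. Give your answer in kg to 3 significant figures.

final mass ≈ 26700 kg

v_e = Isp · g₀ = 300 × 9.80665 = 2942.0 m/s.
m₀/m_f = exp(Δv / v_e) = exp(5890 / 2942.0) = exp(2.0020) = 7.4042.
m_f = m₀ / 7.4042 = 198,000 / 7.4042 = 26,741.6 kg.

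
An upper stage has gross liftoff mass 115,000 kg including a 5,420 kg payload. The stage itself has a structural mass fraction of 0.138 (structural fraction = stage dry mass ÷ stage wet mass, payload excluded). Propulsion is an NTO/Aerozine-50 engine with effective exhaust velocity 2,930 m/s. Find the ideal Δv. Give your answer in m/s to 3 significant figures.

Δv ≈ 5050 m/s

Stage wet mass = m₀ − payload = 115,000 − 5,420 = 109,580 kg.
Stage dry mass = ε × stage wet mass = 0.138 × 109,580 = 15,122 kg.
Burnout mass m_f = stage dry + payload = 15,122 + 5,420 = 20,542 kg.
Δv = v_e · ln(115,000/20,542) = 2930.0 × ln(5.598) = 2930.0 × 1.7225 ≈ 5047 m/s.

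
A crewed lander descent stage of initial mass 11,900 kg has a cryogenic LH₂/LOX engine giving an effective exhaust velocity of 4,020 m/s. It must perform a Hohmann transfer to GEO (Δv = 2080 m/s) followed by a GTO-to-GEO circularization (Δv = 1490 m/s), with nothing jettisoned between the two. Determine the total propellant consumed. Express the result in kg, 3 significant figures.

total propellant consumed ≈ 7000 kg

After the first burn: m = 11900 × exp(−2080/4020.0) = 11900 × 0.59606 = 7,093.11 kg.
After the second burn: m = 7,093.11 × exp(−1490/4020.0) = 7,093.11 × 0.69029 = 4,896.3 kg.
Total propellant = m₀ − m_final = 11900 − 4,896.3 = 7,003.7 kg.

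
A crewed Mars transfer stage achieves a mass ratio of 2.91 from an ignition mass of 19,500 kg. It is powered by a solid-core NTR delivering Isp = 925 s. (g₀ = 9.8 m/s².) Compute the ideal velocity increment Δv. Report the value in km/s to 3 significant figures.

v_e = Isp · g₀ = 925 × 9.8 = 9065.0 m/s.
Using Δv = v_e ln(m₀/m_f): Δv = v_e · ln(2.91) = 9065.0 × 1.0682 ≈ 9682.8 m/s.

Δv ≈ 9.68 km/s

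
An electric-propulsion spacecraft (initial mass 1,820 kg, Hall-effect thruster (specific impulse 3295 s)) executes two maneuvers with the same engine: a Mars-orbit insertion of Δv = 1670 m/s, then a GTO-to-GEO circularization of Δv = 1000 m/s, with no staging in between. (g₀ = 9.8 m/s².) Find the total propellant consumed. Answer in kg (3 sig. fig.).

total propellant consumed ≈ 144 kg

v_e = Isp · g₀ = 3295 × 9.8 = 32291.0 m/s.
After the first burn: m = 1820 × exp(−1670/32291.0) = 1820 × 0.94960 = 1,728.27 kg.
After the second burn: m = 1,728.27 × exp(−1000/32291.0) = 1,728.27 × 0.96951 = 1,675.58 kg.
Total propellant = m₀ − m_final = 1820 − 1,675.58 = 144.42 kg.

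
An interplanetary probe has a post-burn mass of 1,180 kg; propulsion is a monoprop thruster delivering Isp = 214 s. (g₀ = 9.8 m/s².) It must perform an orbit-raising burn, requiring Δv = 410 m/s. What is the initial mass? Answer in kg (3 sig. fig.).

v_e = Isp · g₀ = 214 × 9.8 = 2097.2 m/s.
By the Tsiolkovsky rocket equation, m₀/m_f = exp(Δv / v_e) = exp(410 / 2097.2) = exp(0.1955) = 1.2159.
m₀ = m_f × 1.2159 = 1,180 × 1.2159 = 1,434.76 kg.

initial mass ≈ 1430 kg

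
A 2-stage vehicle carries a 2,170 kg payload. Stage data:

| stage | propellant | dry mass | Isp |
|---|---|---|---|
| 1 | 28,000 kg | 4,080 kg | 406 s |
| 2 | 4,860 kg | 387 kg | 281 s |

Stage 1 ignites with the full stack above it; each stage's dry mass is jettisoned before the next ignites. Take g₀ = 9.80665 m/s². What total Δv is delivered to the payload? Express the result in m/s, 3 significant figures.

Δv ≈ 7850 m/s

Ignition mass of stage 1 = 28,000+4,080 + 4,860+387 + 2,170 = 39,497 kg.
Stage 1: m₀ = 39,497 kg, m_f = 39,497 − 28,000 = 11,497 kg; Δv = 406×9.80665×ln(3.435) = 3981.5×1.2341 ≈ 4914 m/s.
Stage 2: m₀ = 7,417 kg, m_f = 7,417 − 4,860 = 2,557 kg; Δv = 281×9.80665×ln(2.901) = 2755.7×1.0649 ≈ 2935 m/s.
Total Δv = 4914 + 2935 = 7849 m/s.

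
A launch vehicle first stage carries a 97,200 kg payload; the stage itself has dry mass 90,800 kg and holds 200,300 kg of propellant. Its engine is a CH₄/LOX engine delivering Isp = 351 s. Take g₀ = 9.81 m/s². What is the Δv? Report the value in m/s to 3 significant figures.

Δv ≈ 2500 m/s

v_e = Isp · g₀ = 351 × 9.81 = 3443.3 m/s.
m₀ = payload + dry + propellant = 97,200 + 90,800 + 200,300 = 388,300 kg.
m_f = payload + dry = 97,200 + 90,800 = 188,000 kg.
Δv = v_e · ln(m₀/m_f) = 3443.3 × ln(2.065) = 3443.3 × 0.7253 ≈ 2497.6 m/s.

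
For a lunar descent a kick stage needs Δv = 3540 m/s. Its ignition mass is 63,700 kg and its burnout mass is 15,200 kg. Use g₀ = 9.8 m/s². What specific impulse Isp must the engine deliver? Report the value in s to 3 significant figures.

Isp ≈ 252 s

ln(m₀/m_f) = ln(63700/15200) = ln(4.191) = 1.4329.
v_e = Δv / ln(m₀/m_f) = 3540 / 1.4329 = 2470.5 m/s.
Isp = v_e / g₀ = 2470.5 / 9.8 = 252.1 s.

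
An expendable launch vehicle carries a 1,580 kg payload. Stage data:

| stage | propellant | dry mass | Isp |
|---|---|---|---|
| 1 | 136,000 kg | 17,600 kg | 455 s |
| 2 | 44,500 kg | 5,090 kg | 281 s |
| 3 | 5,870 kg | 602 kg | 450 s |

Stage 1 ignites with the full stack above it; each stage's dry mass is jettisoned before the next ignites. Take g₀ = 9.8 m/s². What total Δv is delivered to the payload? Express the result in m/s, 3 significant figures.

Ignition mass of stage 1 = 136,000+17,600 + 44,500+5,090 + 5,870+602 + 1,580 = 211,242 kg.
Stage 1: m₀ = 211,242 kg, m_f = 211,242 − 136,000 = 75,242 kg; Δv = 455×9.8×ln(2.808) = 4459.0×1.0323 ≈ 4603 m/s.
Stage 2: m₀ = 57,642 kg, m_f = 57,642 − 44,500 = 13,142 kg; Δv = 281×9.8×ln(4.386) = 2753.8×1.4784 ≈ 4071 m/s.
Stage 3: m₀ = 8,052 kg, m_f = 8,052 − 5,870 = 2,182 kg; Δv = 450×9.8×ln(3.69) = 4410.0×1.3057 ≈ 5758 m/s.
Total Δv = 4603 + 4071 + 5758 = 14432 m/s.

Δv ≈ 14400 m/s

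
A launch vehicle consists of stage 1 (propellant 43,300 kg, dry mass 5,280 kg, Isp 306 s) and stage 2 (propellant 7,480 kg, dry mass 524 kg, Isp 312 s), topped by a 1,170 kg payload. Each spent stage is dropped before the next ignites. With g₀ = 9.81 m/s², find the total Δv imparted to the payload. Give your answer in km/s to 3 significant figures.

Δv ≈ 9.33 km/s

Ignition mass of stage 1 = 43,300+5,280 + 7,480+524 + 1,170 = 57,754 kg.
Stage 1: m₀ = 57,754 kg, m_f = 57,754 − 43,300 = 14,454 kg; Δv = 306×9.81×ln(3.996) = 3001.9×1.3852 ≈ 4158 m/s.
Stage 2: m₀ = 9,174 kg, m_f = 9,174 − 7,480 = 1,694 kg; Δv = 312×9.81×ln(5.416) = 3060.7×1.6893 ≈ 5170 m/s.
Total Δv = 4158 + 5170 = 9328 m/s.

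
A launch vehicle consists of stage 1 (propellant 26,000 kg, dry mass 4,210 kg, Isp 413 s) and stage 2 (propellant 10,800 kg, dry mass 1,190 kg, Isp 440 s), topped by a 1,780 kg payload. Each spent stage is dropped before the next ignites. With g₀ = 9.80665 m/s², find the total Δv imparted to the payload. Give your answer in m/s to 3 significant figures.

Δv ≈ 10200 m/s

Ignition mass of stage 1 = 26,000+4,210 + 10,800+1,190 + 1,780 = 43,980 kg.
Stage 1: m₀ = 43,980 kg, m_f = 43,980 − 26,000 = 17,980 kg; Δv = 413×9.80665×ln(2.446) = 4050.1×0.8945 ≈ 3623 m/s.
Stage 2: m₀ = 13,770 kg, m_f = 13,770 − 10,800 = 2,970 kg; Δv = 440×9.80665×ln(4.636) = 4314.9×1.5339 ≈ 6619 m/s.
Total Δv = 3623 + 6619 = 10242 m/s.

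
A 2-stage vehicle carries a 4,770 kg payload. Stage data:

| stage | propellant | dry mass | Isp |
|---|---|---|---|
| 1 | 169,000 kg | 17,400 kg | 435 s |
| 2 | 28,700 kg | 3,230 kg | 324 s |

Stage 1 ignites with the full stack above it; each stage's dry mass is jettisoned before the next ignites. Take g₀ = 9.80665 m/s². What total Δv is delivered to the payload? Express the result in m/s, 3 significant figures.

Ignition mass of stage 1 = 169,000+17,400 + 28,700+3,230 + 4,770 = 223,100 kg.
Stage 1: m₀ = 223,100 kg, m_f = 223,100 − 169,000 = 54,100 kg; Δv = 435×9.80665×ln(4.124) = 4265.9×1.4168 ≈ 6044 m/s.
Stage 2: m₀ = 36,700 kg, m_f = 36,700 − 28,700 = 8,000 kg; Δv = 324×9.80665×ln(4.588) = 3177.4×1.5233 ≈ 4840 m/s.
Total Δv = 6044 + 4840 = 10884 m/s.

Δv ≈ 10900 m/s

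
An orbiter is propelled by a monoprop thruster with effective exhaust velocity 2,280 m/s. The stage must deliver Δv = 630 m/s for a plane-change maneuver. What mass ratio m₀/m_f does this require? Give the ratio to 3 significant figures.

Using Δv = v_e ln(m₀/m_f): m₀/m_f = exp(Δv / v_e) = exp(630 / 2280.0) = exp(0.2763) = 1.3183.

mass ratio ≈ 1.32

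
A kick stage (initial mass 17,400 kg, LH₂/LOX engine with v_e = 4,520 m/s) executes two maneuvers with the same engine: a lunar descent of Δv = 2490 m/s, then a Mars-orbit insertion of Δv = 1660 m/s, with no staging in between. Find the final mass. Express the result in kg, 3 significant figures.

After the first burn: m = 17400 × exp(−2490/4520.0) = 17400 × 0.57644 = 10,030.1 kg.
After the second burn: m = 10,030.1 × exp(−1660/4520.0) = 10,030.1 × 0.69263 = 6,947.15 kg.

final mass ≈ 6950 kg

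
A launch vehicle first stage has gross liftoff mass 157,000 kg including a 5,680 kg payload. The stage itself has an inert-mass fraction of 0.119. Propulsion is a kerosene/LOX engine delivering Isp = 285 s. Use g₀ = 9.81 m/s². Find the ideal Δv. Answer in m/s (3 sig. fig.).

Stage wet mass = m₀ − payload = 157,000 − 5,680 = 151,320 kg.
Stage dry mass = ε × stage wet mass = 0.119 × 151,320 = 18,007.1 kg.
Burnout mass m_f = stage dry + payload = 18,007.1 + 5,680 = 23,687.1 kg.
v_e = Isp · g₀ = 285 × 9.81 = 2795.9 m/s.
From the ideal rocket equation, Δv = v_e · ln(157,000/23,687.1) = 2795.9 × ln(6.628) = 2795.9 × 1.8913 ≈ 5288 m/s.

Δv ≈ 5290 m/s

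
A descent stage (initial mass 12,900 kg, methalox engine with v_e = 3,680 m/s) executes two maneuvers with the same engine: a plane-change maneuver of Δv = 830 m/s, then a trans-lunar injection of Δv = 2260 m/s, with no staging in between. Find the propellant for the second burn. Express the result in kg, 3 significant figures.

propellant for the second burn ≈ 4720 kg

After the first burn: m = 12900 × exp(−830/3680.0) = 12900 × 0.79808 = 10,295.2 kg.
After the second burn: m = 10,295.2 × exp(−2260/3680.0) = 10,295.2 × 0.54111 = 5,570.84 kg.
Second-burn propellant = 10,295.2 − 5,570.84 = 4,724.36 kg.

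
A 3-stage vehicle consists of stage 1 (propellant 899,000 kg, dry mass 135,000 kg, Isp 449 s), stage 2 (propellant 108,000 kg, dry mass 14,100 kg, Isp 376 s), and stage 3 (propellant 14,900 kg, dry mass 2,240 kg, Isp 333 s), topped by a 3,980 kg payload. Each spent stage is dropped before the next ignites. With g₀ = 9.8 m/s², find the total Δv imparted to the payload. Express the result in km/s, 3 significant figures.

Δv ≈ 15.5 km/s

Ignition mass of stage 1 = 899,000+135,000 + 108,000+14,100 + 14,900+2,240 + 3,980 = 1,177,220 kg.
Stage 1: m₀ = 1,177,220 kg, m_f = 1,177,220 − 899,000 = 278,220 kg; Δv = 449×9.8×ln(4.231) = 4400.2×1.4425 ≈ 6347 m/s.
Stage 2: m₀ = 143,220 kg, m_f = 143,220 − 108,000 = 35,220 kg; Δv = 376×9.8×ln(4.066) = 3684.8×1.4028 ≈ 5169 m/s.
Stage 3: m₀ = 21,120 kg, m_f = 21,120 − 14,900 = 6,220 kg; Δv = 333×9.8×ln(3.395) = 3263.4×1.2225 ≈ 3989 m/s.
Total Δv = 6347 + 5169 + 3989 = 15505 m/s.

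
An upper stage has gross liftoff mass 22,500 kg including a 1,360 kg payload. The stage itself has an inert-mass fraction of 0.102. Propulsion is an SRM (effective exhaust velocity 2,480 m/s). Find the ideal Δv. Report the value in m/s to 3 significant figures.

Stage wet mass = m₀ − payload = 22,500 − 1,360 = 21,140 kg.
Stage dry mass = ε × stage wet mass = 0.102 × 21,140 = 2,156.28 kg.
Burnout mass m_f = stage dry + payload = 2,156.28 + 1,360 = 3,516.28 kg.
Δv = v_e · ln(22,500/3,516.28) = 2480.0 × ln(6.399) = 2480.0 × 1.8561 ≈ 4603 m/s.

Δv ≈ 4600 m/s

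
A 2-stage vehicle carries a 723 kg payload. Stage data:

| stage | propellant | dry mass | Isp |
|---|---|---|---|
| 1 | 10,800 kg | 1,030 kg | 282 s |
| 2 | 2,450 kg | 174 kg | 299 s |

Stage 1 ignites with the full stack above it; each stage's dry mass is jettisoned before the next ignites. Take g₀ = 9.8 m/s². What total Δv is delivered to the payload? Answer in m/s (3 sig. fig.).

Δv ≈ 7290 m/s

Ignition mass of stage 1 = 10,800+1,030 + 2,450+174 + 723 = 15,177 kg.
Stage 1: m₀ = 15,177 kg, m_f = 15,177 − 10,800 = 4,377 kg; Δv = 282×9.8×ln(3.467) = 2763.6×1.2434 ≈ 3436 m/s.
Stage 2: m₀ = 3,347 kg, m_f = 3,347 − 2,450 = 897 kg; Δv = 299×9.8×ln(3.731) = 2930.2×1.3168 ≈ 3858 m/s.
Total Δv = 3436 + 3858 = 7294 m/s.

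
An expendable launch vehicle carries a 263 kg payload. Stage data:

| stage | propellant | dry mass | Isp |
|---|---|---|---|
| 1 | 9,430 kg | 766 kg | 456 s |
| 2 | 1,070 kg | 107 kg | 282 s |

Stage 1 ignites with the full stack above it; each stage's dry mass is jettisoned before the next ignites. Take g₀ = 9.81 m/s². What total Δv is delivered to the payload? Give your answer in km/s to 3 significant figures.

Δv ≈ 11.2 km/s

Ignition mass of stage 1 = 9,430+766 + 1,070+107 + 263 = 11,636 kg.
Stage 1: m₀ = 11,636 kg, m_f = 11,636 − 9,430 = 2,206 kg; Δv = 456×9.81×ln(5.275) = 4473.4×1.6629 ≈ 7439 m/s.
Stage 2: m₀ = 1,440 kg, m_f = 1,440 − 1,070 = 370 kg; Δv = 282×9.81×ln(3.892) = 2766.4×1.3589 ≈ 3759 m/s.
Total Δv = 7439 + 3759 = 11198 m/s.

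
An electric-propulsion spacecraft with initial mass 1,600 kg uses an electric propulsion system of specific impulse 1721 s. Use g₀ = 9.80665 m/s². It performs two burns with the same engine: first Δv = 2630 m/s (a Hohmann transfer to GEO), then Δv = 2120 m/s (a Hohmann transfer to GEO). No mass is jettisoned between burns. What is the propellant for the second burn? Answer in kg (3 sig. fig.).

propellant for the second burn ≈ 162 kg

v_e = Isp · g₀ = 1721 × 9.80665 = 16877.2 m/s.
After the first burn: m = 1600 × exp(−2630/16877.2) = 1600 × 0.85570 = 1,369.12 kg.
After the second burn: m = 1,369.12 × exp(−2120/16877.2) = 1,369.12 × 0.88196 = 1,207.51 kg.
Second-burn propellant = 1,369.12 − 1,207.51 = 161.61 kg.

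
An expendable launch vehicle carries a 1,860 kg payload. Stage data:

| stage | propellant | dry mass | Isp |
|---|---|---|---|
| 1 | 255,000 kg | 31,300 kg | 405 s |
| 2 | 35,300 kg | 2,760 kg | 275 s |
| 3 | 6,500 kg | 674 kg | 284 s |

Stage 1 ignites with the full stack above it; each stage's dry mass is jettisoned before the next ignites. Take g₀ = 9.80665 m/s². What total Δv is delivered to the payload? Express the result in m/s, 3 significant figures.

Δv ≈ 13000 m/s

Ignition mass of stage 1 = 255,000+31,300 + 35,300+2,760 + 6,500+674 + 1,860 = 333,394 kg.
Stage 1: m₀ = 333,394 kg, m_f = 333,394 − 255,000 = 78,394 kg; Δv = 405×9.80665×ln(4.253) = 3971.7×1.4476 ≈ 5749 m/s.
Stage 2: m₀ = 47,094 kg, m_f = 47,094 − 35,300 = 11,794 kg; Δv = 275×9.80665×ln(3.993) = 2696.8×1.3846 ≈ 3734 m/s.
Stage 3: m₀ = 9,034 kg, m_f = 9,034 − 6,500 = 2,534 kg; Δv = 284×9.80665×ln(3.565) = 2785.1×1.2712 ≈ 3540 m/s.
Total Δv = 5749 + 3734 + 3540 = 13023 m/s.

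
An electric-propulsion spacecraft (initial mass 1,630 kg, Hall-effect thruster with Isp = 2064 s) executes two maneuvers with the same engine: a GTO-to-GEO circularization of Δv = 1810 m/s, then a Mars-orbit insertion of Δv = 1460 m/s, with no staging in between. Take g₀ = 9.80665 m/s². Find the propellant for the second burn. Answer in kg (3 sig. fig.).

propellant for the second burn ≈ 104 kg

v_e = Isp · g₀ = 2064 × 9.80665 = 20240.9 m/s.
After the first burn: m = 1630 × exp(−1810/20240.9) = 1630 × 0.91446 = 1,490.57 kg.
After the second burn: m = 1,490.57 × exp(−1460/20240.9) = 1,490.57 × 0.93041 = 1,386.84 kg.
Second-burn propellant = 1,490.57 − 1,386.84 = 103.73 kg.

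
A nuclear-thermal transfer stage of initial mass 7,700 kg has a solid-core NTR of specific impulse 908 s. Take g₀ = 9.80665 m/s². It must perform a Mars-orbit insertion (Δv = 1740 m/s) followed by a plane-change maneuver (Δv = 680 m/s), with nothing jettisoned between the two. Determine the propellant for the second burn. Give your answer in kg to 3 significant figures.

propellant for the second burn ≈ 466 kg

v_e = Isp · g₀ = 908 × 9.80665 = 8904.4 m/s.
After the first burn: m = 7700 × exp(−1740/8904.4) = 7700 × 0.82250 = 6,333.25 kg.
After the second burn: m = 6,333.25 × exp(−680/8904.4) = 6,333.25 × 0.92648 = 5,867.63 kg.
Second-burn propellant = 6,333.25 − 5,867.63 = 465.62 kg.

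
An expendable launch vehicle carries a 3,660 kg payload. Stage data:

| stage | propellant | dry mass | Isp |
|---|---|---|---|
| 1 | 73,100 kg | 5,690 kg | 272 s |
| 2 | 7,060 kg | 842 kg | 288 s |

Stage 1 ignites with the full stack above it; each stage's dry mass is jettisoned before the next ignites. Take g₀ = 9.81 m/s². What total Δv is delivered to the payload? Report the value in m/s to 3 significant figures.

Δv ≈ 7080 m/s

Ignition mass of stage 1 = 73,100+5,690 + 7,060+842 + 3,660 = 90,352 kg.
Stage 1: m₀ = 90,352 kg, m_f = 90,352 − 73,100 = 17,252 kg; Δv = 272×9.81×ln(5.237) = 2668.3×1.6558 ≈ 4418 m/s.
Stage 2: m₀ = 11,562 kg, m_f = 11,562 − 7,060 = 4,502 kg; Δv = 288×9.81×ln(2.568) = 2825.3×0.9432 ≈ 2665 m/s.
Total Δv = 4418 + 2665 = 7083 m/s.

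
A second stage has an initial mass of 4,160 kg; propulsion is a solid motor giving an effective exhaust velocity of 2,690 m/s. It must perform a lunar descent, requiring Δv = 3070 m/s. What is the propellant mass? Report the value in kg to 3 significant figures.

propellant mass ≈ 2830 kg

Using Δv = v_e ln(m₀/m_f): m₀/m_f = exp(Δv / v_e) = exp(3070 / 2690.0) = exp(1.1413) = 3.1307.
m_f = 4,160 / 3.1307 = 1,328.78 kg, so propellant = m₀ − m_f = 4,160 − 1,328.78 = 2,831.22 kg.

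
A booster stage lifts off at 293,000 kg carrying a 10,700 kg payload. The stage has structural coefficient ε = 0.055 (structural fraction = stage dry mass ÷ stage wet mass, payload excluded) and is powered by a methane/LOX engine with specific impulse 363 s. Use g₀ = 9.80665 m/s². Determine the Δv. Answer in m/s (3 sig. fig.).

Stage wet mass = m₀ − payload = 293,000 − 10,700 = 282,300 kg.
Stage dry mass = ε × stage wet mass = 0.055 × 282,300 = 15,526.5 kg.
Burnout mass m_f = stage dry + payload = 15,526.5 + 10,700 = 26,226.5 kg.
v_e = Isp · g₀ = 363 × 9.80665 = 3559.8 m/s.
Δv = v_e · ln(293,000/26,226.5) = 3559.8 × ln(11.17) = 3559.8 × 2.4134 ≈ 8591 m/s.

Δv ≈ 8590 m/s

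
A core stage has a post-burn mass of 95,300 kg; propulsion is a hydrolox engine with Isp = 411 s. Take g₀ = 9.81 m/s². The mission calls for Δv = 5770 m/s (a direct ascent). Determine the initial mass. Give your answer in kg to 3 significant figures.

v_e = Isp · g₀ = 411 × 9.81 = 4031.9 m/s.
Using Δv = v_e ln(m₀/m_f): m₀/m_f = exp(Δv / v_e) = exp(5770 / 4031.9) = exp(1.4311) = 4.1832.
m₀ = m_f × 4.1832 = 95,300 × 4.1832 = 398,659 kg.

initial mass ≈ 399000 kg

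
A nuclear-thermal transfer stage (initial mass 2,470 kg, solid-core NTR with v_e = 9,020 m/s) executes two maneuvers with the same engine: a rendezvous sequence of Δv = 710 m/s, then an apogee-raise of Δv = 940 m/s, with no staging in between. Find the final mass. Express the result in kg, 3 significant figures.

After the first burn: m = 2470 × exp(−710/9020.0) = 2470 × 0.92430 = 2,283.02 kg.
After the second burn: m = 2,283.02 × exp(−940/9020.0) = 2,283.02 × 0.90103 = 2,057.07 kg.

final mass ≈ 2060 kg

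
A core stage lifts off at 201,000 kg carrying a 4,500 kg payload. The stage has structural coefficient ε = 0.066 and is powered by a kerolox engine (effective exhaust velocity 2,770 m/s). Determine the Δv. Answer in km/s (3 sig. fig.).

Δv ≈ 6.77 km/s

Stage wet mass = m₀ − payload = 201,000 − 4,500 = 196,500 kg.
Stage dry mass = ε × stage wet mass = 0.066 × 196,500 = 12,969 kg.
Burnout mass m_f = stage dry + payload = 12,969 + 4,500 = 17,469 kg.
Δv = v_e · ln(201,000/17,469) = 2770.0 × ln(11.51) = 2770.0 × 2.4429 ≈ 6767 m/s.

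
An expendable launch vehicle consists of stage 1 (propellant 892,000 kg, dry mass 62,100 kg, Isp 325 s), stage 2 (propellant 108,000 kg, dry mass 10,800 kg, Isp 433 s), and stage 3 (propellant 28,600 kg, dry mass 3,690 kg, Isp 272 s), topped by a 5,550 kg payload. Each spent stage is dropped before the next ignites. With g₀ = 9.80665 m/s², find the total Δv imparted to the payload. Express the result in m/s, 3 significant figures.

Ignition mass of stage 1 = 892,000+62,100 + 108,000+10,800 + 28,600+3,690 + 5,550 = 1,110,740 kg.
Stage 1: m₀ = 1,110,740 kg, m_f = 1,110,740 − 892,000 = 218,740 kg; Δv = 325×9.80665×ln(5.078) = 3187.2×1.6249 ≈ 5179 m/s.
Stage 2: m₀ = 156,640 kg, m_f = 156,640 − 108,000 = 48,640 kg; Δv = 433×9.80665×ln(3.22) = 4246.3×1.1695 ≈ 4966 m/s.
Stage 3: m₀ = 37,840 kg, m_f = 37,840 − 28,600 = 9,240 kg; Δv = 272×9.80665×ln(4.095) = 2667.4×1.4098 ≈ 3761 m/s.
Total Δv = 5179 + 4966 + 3761 = 13906 m/s.

Δv ≈ 13900 m/s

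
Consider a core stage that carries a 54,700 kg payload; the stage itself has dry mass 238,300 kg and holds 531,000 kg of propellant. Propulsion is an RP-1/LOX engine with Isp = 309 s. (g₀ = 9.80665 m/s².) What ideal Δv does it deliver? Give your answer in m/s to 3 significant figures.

v_e = Isp · g₀ = 309 × 9.80665 = 3030.3 m/s.
m₀ = payload + dry + propellant = 54,700 + 238,300 + 531,000 = 824,000 kg.
m_f = payload + dry = 54,700 + 238,300 = 293,000 kg.
Δv = v_e · ln(m₀/m_f) = 3030.3 × ln(2.812) = 3030.3 × 1.0340 ≈ 3133.3 m/s.

Δv ≈ 3130 m/s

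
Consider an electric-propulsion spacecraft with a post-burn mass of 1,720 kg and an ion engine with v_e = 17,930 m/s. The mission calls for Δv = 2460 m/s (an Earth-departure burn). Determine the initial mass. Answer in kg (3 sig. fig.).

initial mass ≈ 1970 kg

From the ideal rocket equation, m₀/m_f = exp(Δv / v_e) = exp(2460 / 17930.0) = exp(0.1372) = 1.1471.
m₀ = m_f × 1.1471 = 1,720 × 1.1471 = 1,973.01 kg.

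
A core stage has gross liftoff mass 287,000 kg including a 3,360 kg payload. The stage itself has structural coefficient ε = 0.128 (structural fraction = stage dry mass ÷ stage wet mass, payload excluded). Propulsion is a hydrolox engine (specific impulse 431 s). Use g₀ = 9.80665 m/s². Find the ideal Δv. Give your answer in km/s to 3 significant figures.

Δv ≈ 8.36 km/s

Stage wet mass = m₀ − payload = 287,000 − 3,360 = 283,640 kg.
Stage dry mass = ε × stage wet mass = 0.128 × 283,640 = 36,305.9 kg.
Burnout mass m_f = stage dry + payload = 36,305.9 + 3,360 = 39,665.9 kg.
v_e = Isp · g₀ = 431 × 9.80665 = 4226.7 m/s.
Rocket equation: Δv = v_e · ln(287,000/39,665.9) = 4226.7 × ln(7.235) = 4226.7 × 1.9790 ≈ 8365 m/s.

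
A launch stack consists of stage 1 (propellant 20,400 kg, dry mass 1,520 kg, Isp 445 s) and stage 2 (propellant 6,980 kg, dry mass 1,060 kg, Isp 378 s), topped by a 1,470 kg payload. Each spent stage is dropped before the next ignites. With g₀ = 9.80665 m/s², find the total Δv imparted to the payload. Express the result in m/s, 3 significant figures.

Ignition mass of stage 1 = 20,400+1,520 + 6,980+1,060 + 1,470 = 31,430 kg.
Stage 1: m₀ = 31,430 kg, m_f = 31,430 − 20,400 = 11,030 kg; Δv = 445×9.80665×ln(2.85) = 4364.0×1.0471 ≈ 4570 m/s.
Stage 2: m₀ = 9,510 kg, m_f = 9,510 − 6,980 = 2,530 kg; Δv = 378×9.80665×ln(3.759) = 3706.9×1.3241 ≈ 4908 m/s.
Total Δv = 4570 + 4908 = 9478 m/s.

Δv ≈ 9480 m/s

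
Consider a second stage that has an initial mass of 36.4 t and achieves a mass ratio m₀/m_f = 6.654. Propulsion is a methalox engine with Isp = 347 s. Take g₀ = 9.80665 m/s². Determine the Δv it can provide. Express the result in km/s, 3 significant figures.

Δv ≈ 6.45 km/s

v_e = Isp · g₀ = 347 × 9.80665 = 3402.9 m/s.
Rocket equation: Δv = v_e · ln(6.654) = 3402.9 × 1.8952 ≈ 6449.3 m/s.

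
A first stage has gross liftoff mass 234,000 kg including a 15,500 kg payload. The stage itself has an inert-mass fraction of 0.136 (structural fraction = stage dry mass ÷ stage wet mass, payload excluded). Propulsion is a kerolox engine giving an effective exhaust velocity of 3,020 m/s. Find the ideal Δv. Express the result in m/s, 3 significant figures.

Stage wet mass = m₀ − payload = 234,000 − 15,500 = 218,500 kg.
Stage dry mass = ε × stage wet mass = 0.136 × 218,500 = 29,716 kg.
Burnout mass m_f = stage dry + payload = 29,716 + 15,500 = 45,216 kg.
Δv = v_e · ln(234,000/45,216) = 3020.0 × ln(5.175) = 3020.0 × 1.6439 ≈ 4964 m/s.

Δv ≈ 4960 m/s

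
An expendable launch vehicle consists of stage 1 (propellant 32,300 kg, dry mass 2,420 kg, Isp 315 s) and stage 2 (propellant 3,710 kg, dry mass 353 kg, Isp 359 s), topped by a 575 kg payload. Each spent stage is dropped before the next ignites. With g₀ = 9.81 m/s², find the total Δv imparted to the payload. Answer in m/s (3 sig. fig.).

Δv ≈ 11000 m/s

Ignition mass of stage 1 = 32,300+2,420 + 3,710+353 + 575 = 39,358 kg.
Stage 1: m₀ = 39,358 kg, m_f = 39,358 − 32,300 = 7,058 kg; Δv = 315×9.81×ln(5.576) = 3090.2×1.7185 ≈ 5311 m/s.
Stage 2: m₀ = 4,638 kg, m_f = 4,638 − 3,710 = 928 kg; Δv = 359×9.81×ln(4.998) = 3521.8×1.6090 ≈ 5667 m/s.
Total Δv = 5311 + 5667 = 10978 m/s.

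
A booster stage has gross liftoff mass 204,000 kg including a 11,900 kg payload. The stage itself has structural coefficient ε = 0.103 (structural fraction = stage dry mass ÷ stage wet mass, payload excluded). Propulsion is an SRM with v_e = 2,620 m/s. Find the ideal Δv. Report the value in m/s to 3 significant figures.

Stage wet mass = m₀ − payload = 204,000 − 11,900 = 192,100 kg.
Stage dry mass = ε × stage wet mass = 0.103 × 192,100 = 19,786.3 kg.
Burnout mass m_f = stage dry + payload = 19,786.3 + 11,900 = 31,686.3 kg.
Δv = v_e · ln(204,000/31,686.3) = 2620.0 × ln(6.438) = 2620.0 × 1.8622 ≈ 4879 m/s.

Δv ≈ 4880 m/s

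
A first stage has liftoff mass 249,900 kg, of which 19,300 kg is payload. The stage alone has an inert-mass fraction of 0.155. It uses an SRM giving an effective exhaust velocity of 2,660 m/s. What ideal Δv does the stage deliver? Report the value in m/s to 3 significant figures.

Stage wet mass = m₀ − payload = 249,900 − 19,300 = 230,600 kg.
Stage dry mass = ε × stage wet mass = 0.155 × 230,600 = 35,743 kg.
Burnout mass m_f = stage dry + payload = 35,743 + 19,300 = 55,043 kg.
Δv = v_e · ln(249,900/55,043) = 2660.0 × ln(4.54) = 2660.0 × 1.5129 ≈ 4024 m/s.

Δv ≈ 4020 m/s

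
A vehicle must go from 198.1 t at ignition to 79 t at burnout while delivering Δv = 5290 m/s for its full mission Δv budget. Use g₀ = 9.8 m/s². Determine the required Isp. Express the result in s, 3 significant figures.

ln(m₀/m_f) = ln(198100/79000) = ln(2.508) = 0.9193.
By the Tsiolkovsky rocket equation, v_e = Δv / ln(m₀/m_f) = 5290 / 0.9193 = 5754.2 m/s.
Isp = v_e / g₀ = 5754.2 / 9.8 = 587.2 s.

Isp ≈ 587 s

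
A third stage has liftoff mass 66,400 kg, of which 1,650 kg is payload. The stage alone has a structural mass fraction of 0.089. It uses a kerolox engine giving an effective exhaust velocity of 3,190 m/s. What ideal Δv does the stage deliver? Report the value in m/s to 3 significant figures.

Δv ≈ 6990 m/s

Stage wet mass = m₀ − payload = 66,400 − 1,650 = 64,750 kg.
Stage dry mass = ε × stage wet mass = 0.089 × 64,750 = 5,762.75 kg.
Burnout mass m_f = stage dry + payload = 5,762.75 + 1,650 = 7,412.75 kg.
Δv = v_e · ln(66,400/7,412.75) = 3190.0 × ln(8.958) = 3190.0 × 2.1925 ≈ 6994 m/s.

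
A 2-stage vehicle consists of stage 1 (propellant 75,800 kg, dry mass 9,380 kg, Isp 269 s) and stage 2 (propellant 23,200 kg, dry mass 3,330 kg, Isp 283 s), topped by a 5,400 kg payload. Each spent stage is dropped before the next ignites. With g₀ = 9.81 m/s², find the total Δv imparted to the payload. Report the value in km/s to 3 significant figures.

Δv ≈ 6.35 km/s

Ignition mass of stage 1 = 75,800+9,380 + 23,200+3,330 + 5,400 = 117,110 kg.
Stage 1: m₀ = 117,110 kg, m_f = 117,110 − 75,800 = 41,310 kg; Δv = 269×9.81×ln(2.835) = 2638.9×1.0420 ≈ 2750 m/s.
Stage 2: m₀ = 31,930 kg, m_f = 31,930 − 23,200 = 8,730 kg; Δv = 283×9.81×ln(3.658) = 2776.2×1.2968 ≈ 3600 m/s.
Total Δv = 2750 + 3600 = 6350 m/s.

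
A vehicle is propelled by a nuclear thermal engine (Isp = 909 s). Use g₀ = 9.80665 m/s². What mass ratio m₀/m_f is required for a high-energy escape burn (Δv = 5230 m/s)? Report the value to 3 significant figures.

v_e = Isp · g₀ = 909 × 9.80665 = 8914.2 m/s.
Using Δv = v_e ln(m₀/m_f): m₀/m_f = exp(Δv / v_e) = exp(5230 / 8914.2) = exp(0.5867) = 1.7980.

mass ratio ≈ 1.80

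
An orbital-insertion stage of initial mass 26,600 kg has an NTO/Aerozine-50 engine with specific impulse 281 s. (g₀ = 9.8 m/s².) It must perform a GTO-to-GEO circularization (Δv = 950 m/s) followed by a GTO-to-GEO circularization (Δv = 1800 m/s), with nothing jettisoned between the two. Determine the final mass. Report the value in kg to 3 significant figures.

v_e = Isp · g₀ = 281 × 9.8 = 2753.8 m/s.
After the first burn: m = 26600 × exp(−950/2753.8) = 26600 × 0.70824 = 18,839.2 kg.
After the second burn: m = 18,839.2 × exp(−1800/2753.8) = 18,839.2 × 0.52015 = 9,799.21 kg.

final mass ≈ 9800 kg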